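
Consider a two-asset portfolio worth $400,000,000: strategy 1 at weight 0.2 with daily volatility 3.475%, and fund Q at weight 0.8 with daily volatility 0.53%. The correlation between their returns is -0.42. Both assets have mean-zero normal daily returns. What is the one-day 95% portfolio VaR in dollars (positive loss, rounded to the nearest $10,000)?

σ_p² = 0.2²·3.475² + 0.8²·0.53² + 2·-0.42·0.2·0.8·3.475·0.53 = 0.4153 (%²).
σ_p = √0.4153 = 0.644%.
At 95%, z = 1.645.
VaR = 1.645 × 0.644% = 1.059%; on $400,000,000 that is $4,236,000.

$4,240,000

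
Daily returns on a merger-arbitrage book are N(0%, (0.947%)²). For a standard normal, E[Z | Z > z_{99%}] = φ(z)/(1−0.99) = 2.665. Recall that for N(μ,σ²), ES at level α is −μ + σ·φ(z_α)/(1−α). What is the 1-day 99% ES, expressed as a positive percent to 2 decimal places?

ES = 0.947% × 2.665 = 2.524%.

2.52%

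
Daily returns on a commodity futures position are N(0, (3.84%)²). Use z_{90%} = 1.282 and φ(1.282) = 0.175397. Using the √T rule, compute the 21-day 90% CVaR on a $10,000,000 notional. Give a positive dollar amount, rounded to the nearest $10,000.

$3,090,000

σ_{21d} = 3.84% × √21 = 17.597%.
ES multiplier = φ(z)/(1−α) = 0.175397/0.1 = 1.754.
ES = 17.597% × 1.754 = 30.865%; on $10,000,000: $3,086,500.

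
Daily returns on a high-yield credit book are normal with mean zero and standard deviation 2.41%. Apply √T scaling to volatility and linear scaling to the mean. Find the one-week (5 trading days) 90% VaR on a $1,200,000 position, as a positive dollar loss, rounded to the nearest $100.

At 90%, z = 1.282.
σ_{5d} = 2.41% × √5 = 5.389%.
VaR = 1.282 × 5.389% = 6.909%.
On $1,200,000: 0.06909 × $1,200,000 = $82,908.

$82,900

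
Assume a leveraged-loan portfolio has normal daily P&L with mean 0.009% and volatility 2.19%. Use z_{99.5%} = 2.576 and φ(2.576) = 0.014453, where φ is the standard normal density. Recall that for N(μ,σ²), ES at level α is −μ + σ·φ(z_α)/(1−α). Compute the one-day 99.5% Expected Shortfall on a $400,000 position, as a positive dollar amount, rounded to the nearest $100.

Tail multiplier: φ(z)/(1−α) = 0.014453 / 0.005 = 2.891.
ES = −(0.009%) + 2.19% × 2.891 = 6.322%.
On $400,000: 0.06322 × $400,000 = $25,288.

$25,300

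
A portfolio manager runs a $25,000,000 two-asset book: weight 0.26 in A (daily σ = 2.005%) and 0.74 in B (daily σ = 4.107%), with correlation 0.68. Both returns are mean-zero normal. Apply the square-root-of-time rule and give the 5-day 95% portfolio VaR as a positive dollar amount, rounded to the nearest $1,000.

$3,140,000

σ_p = √(0.26²·2.005² + 0.74²·4.107² + 2·0.68·0.26·0.74·2.005·4.107) = 3.415%.
σ_{5d} = 3.415% × √5 = 7.636%.
z(95%) = 1.645.
VaR = 1.645 × 7.636% = 12.561%; on $25,000,000 that is $3,140,250.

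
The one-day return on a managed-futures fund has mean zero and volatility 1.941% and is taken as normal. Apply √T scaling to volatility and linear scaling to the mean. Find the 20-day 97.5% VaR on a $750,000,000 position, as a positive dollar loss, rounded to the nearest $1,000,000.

$128,000,000

At 97.5%, z = 1.960.
σ_{20d} = 1.941% × √20 = 8.680%.
VaR = 1.960 × 8.680% = 17.013%.
On $750,000,000: 0.17013 × $750,000,000 = $127,597,500.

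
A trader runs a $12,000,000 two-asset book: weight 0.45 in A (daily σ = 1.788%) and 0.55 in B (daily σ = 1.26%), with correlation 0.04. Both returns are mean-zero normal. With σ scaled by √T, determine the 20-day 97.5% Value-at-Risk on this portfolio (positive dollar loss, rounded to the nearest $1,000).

$1,139,000

σ_p = √(0.45²·1.788² + 0.55²·1.26² + 2·0.04·0.45·0.55·1.788·1.26) = 1.083%.
σ_{20d} = 1.083% × √20 = 4.843%.
z(97.5%) = 1.960.
VaR = 1.960 × 4.843% = 9.492%; on $12,000,000 that is $1,139,040.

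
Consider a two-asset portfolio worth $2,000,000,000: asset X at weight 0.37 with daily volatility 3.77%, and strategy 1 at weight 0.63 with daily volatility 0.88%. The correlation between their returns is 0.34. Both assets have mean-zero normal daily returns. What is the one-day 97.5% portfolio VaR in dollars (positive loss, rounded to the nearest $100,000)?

σ_p² = 0.37²·3.77² + 0.63²·0.88² + 2·0.34·0.37·0.63·3.77·0.88 = 2.7790 (%²).
σ_p = √2.7790 = 1.667%.
At 97.5%, z = 1.960.
VaR = 1.960 × 1.667% = 3.267%; on $2,000,000,000 that is $65,340,000.

$65,300,000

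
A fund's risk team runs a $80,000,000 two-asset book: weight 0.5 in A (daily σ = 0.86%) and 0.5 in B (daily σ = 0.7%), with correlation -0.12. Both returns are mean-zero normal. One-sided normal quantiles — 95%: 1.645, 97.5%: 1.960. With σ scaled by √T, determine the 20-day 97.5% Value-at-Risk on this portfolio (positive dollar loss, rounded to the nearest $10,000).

σ_p = √(0.5²·0.86² + 0.5²·0.7² + 2·-0.12·0.5·0.5·0.86·0.7) = 0.521%.
σ_{20d} = 0.521% × √20 = 2.330%.
VaR = 1.960 × 2.330% = 4.567%; on $80,000,000 that is $3,653,600.

$3,650,000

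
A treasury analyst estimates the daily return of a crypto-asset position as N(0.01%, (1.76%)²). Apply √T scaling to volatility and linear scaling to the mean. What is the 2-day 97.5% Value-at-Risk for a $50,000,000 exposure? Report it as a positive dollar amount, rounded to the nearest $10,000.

At 97.5%, z = 1.960.
σ_{2d} = 1.76% × √2 = 2.489%; μ_{2d} = 2 × 0.01% = 0.020%.
VaR = −(0.020%) + 1.960 × 2.489% = 4.858%.
On $50,000,000: 0.04858 × $50,000,000 = $2,429,000.

$2,430,000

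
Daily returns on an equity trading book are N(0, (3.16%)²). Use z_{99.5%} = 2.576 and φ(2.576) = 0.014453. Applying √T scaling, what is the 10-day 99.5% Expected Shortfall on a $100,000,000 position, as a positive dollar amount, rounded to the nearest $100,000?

σ_{10d} = 3.16% × √10 = 9.993%.
ES multiplier = φ(z)/(1−α) = 0.014453/0.005 = 2.891.
ES = 9.993% × 2.891 = 28.890%; on $100,000,000: $28,890,000.

$28,900,000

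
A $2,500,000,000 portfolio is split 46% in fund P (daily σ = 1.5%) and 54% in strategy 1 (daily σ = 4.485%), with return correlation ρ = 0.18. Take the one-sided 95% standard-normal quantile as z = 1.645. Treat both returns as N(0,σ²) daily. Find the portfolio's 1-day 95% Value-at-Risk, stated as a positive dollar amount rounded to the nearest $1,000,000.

$108,000,000

σ_p² = 0.46²·1.5² + 0.54²·4.485² + 2·0.18·0.46·0.54·1.5·4.485 = 6.9433 (%²).
σ_p = √6.9433 = 2.635%.
VaR = 1.645 × 2.635% = 4.335%; on $2,500,000,000 that is $108,375,000.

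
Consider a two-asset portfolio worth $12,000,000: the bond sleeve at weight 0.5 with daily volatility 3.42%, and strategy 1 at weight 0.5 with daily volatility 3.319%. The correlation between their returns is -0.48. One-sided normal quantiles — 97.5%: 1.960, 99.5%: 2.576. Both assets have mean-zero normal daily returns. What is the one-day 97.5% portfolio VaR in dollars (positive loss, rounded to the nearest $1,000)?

$404,000

σ_p² = 0.5²·3.42² + 0.5²·3.319² + 2·-0.48·0.5·0.5·3.42·3.319 = 2.9538 (%²).
σ_p = √2.9538 = 1.719%.
VaR = 1.960 × 1.719% = 3.369%; on $12,000,000 that is $404,280.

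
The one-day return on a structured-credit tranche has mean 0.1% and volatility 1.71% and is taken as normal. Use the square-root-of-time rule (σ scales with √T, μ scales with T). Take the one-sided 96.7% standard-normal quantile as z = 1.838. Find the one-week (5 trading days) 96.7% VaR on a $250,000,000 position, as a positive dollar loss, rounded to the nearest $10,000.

σ_{5d} = 1.71% × √5 = 3.824%; μ_{5d} = 5 × 0.1% = 0.500%.
VaR = −(0.500%) + 1.838 × 3.824% = 6.529%.
On $250,000,000: 0.06529 × $250,000,000 = $16,322,500.

$16,320,000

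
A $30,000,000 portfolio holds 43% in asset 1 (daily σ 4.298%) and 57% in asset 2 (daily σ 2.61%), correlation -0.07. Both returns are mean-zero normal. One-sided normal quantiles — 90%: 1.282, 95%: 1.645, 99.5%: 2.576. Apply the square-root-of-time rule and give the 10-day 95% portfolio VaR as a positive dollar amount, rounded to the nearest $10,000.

σ_p = √(0.43²·4.298² + 0.57²·2.61² + 2·-0.07·0.43·0.57·4.298·2.61) = 2.290%.
σ_{10d} = 2.290% × √10 = 7.242%.
VaR = 1.645 × 7.242% = 11.913%; on $30,000,000 that is $3,573,900.

$3,570,000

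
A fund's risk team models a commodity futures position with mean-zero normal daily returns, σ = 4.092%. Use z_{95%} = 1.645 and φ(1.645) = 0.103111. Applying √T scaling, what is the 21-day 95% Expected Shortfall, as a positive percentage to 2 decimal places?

σ_{21d} = 4.092% × √21 = 18.752%.
ES multiplier = φ(z)/(1−α) = 0.103111/0.05 = 2.062.
ES = 18.752% × 2.062 = 38.667%.

38.67%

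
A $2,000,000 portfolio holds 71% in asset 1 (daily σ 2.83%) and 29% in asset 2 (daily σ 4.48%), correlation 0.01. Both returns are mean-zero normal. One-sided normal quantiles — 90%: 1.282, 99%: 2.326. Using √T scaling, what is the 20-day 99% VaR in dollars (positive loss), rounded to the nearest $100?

$500,100

σ_p = √(0.71²·2.83² + 0.29²·4.48² + 2·0.01·0.71·0.29·2.83·4.48) = 2.404%.
σ_{20d} = 2.404% × √20 = 10.751%.
VaR = 2.326 × 10.751% = 25.007%; on $2,000,000 that is $500,140.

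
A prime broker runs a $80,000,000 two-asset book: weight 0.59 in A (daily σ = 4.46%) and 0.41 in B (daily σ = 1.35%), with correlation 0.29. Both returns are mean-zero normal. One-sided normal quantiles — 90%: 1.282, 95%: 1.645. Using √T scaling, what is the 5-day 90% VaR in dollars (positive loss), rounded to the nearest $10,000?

$6,520,000

σ_p = √(0.59²·4.46² + 0.41²·1.35² + 2·0.29·0.59·0.41·4.46·1.35) = 2.842%.
σ_{5d} = 2.842% × √5 = 6.355%.
VaR = 1.282 × 6.355% = 8.147%; on $80,000,000 that is $6,517,600.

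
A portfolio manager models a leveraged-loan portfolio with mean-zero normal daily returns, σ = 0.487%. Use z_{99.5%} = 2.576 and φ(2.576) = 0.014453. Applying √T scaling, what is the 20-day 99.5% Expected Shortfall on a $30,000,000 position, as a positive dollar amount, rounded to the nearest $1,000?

σ_{20d} = 0.487% × √20 = 2.178%.
ES multiplier = φ(z)/(1−α) = 0.014453/0.005 = 2.891.
ES = 2.178% × 2.891 = 6.297%; on $30,000,000: $1,889,100.

$1,889,000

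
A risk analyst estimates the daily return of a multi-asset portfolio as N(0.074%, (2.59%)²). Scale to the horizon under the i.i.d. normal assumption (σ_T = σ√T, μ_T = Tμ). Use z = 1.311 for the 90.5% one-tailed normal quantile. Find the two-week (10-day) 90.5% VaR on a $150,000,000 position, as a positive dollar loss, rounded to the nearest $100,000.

$15,000,000

σ_{10d} = 2.59% × √10 = 8.190%; μ_{10d} = 10 × 0.074% = 0.740%.
VaR = −(0.740%) + 1.311 × 8.190% = 9.997%.
On $150,000,000: 0.09997 × $150,000,000 = $14,995,500.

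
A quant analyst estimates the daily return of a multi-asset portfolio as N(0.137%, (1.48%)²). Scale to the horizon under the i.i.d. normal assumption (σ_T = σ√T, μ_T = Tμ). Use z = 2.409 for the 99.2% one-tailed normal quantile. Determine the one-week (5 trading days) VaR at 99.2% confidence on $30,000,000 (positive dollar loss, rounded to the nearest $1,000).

σ_{5d} = 1.48% × √5 = 3.309%; μ_{5d} = 5 × 0.137% = 0.685%.
VaR = −(0.685%) + 2.409 × 3.309% = 7.286%.
On $30,000,000: 0.07286 × $30,000,000 = $2,185,800.

$2,186,000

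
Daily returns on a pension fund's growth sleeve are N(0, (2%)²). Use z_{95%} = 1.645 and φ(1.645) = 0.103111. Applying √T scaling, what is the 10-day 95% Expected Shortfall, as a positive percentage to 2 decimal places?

13.04%

σ_{10d} = 2% × √10 = 6.325%.
ES multiplier = φ(z)/(1−α) = 0.103111/0.05 = 2.062.
ES = 6.325% × 2.062 = 13.042%.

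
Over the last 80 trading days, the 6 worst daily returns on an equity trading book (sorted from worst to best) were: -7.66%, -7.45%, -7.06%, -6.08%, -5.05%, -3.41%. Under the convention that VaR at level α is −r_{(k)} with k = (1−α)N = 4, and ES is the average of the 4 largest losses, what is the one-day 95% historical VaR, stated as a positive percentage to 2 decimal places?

k = 4; the 4th lowest return is -6.08%, so VaR = 6.08%.

6.08%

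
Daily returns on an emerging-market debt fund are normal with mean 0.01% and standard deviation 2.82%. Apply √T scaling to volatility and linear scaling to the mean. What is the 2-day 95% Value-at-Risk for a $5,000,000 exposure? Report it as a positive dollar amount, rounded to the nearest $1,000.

$327,000

At 95%, z = 1.645.
σ_{2d} = 2.82% × √2 = 3.988%; μ_{2d} = 2 × 0.01% = 0.020%.
VaR = −(0.020%) + 1.645 × 3.988% = 6.540%.
On $5,000,000: 0.06540 × $5,000,000 = $327,000.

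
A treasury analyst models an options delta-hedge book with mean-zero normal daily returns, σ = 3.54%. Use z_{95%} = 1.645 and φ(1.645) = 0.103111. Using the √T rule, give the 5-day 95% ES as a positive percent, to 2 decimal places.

16.32%

σ_{5d} = 3.54% × √5 = 7.916%.
ES multiplier = φ(z)/(1−α) = 0.103111/0.05 = 2.062.
ES = 7.916% × 2.062 = 16.323%.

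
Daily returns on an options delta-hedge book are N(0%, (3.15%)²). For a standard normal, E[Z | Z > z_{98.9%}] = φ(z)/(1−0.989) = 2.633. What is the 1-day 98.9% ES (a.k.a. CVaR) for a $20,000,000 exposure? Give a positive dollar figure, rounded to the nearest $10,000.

$1,660,000

ES = 3.15% × 2.633 = 8.294%.
On $20,000,000: 0.08294 × $20,000,000 = $1,658,800.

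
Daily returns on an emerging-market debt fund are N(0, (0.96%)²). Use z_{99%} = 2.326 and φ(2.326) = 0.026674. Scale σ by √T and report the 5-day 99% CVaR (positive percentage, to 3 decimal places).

σ_{5d} = 0.96% × √5 = 2.147%.
ES multiplier = φ(z)/(1−α) = 0.026674/0.01 = 2.667.
ES = 2.147% × 2.667 = 5.726%.

5.726%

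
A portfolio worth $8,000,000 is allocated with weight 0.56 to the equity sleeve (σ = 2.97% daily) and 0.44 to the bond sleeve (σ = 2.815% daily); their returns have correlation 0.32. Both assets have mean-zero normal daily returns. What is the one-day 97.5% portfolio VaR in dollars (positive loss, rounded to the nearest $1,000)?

σ_p² = 0.56²·2.97² + 0.44²·2.815² + 2·0.32·0.56·0.44·2.97·2.815 = 5.6188 (%²).
σ_p = √5.6188 = 2.370%.
At 97.5%, z = 1.960.
VaR = 1.960 × 2.370% = 4.645%; on $8,000,000 that is $371,600.

$372,000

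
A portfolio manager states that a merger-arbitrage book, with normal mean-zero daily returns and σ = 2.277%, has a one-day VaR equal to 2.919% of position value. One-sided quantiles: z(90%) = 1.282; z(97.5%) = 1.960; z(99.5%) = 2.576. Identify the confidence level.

90%

Implied z = VaR/σ = 2.919 / 2.277 = 1.282.
This matches z(90%) = 1.282.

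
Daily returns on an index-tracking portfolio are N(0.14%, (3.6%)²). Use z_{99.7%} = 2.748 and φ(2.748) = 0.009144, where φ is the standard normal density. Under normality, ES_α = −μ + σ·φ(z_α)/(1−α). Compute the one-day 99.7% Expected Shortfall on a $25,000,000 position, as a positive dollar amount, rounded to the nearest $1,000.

Tail multiplier: φ(z)/(1−α) = 0.009144 / 0.003 = 3.048.
ES = −(0.14%) + 3.6% × 3.048 = 10.833%.
On $25,000,000: 0.10833 × $25,000,000 = $2,708,250.

$2,708,000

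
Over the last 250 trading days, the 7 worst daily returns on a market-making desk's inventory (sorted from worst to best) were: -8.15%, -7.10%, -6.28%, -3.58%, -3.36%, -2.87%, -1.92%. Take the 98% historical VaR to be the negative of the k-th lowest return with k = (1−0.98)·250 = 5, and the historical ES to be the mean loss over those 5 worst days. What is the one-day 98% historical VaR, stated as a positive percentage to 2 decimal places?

3.36%

k = 5; the 5th lowest return is -3.36%, so VaR = 3.36%.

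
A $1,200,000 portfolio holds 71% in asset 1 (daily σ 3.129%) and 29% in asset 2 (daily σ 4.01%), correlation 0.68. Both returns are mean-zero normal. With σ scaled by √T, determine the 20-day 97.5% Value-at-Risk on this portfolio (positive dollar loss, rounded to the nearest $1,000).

$329,000

σ_p = √(0.71²·3.129² + 0.29²·4.01² + 2·0.68·0.71·0.29·3.129·4.01) = 3.131%.
σ_{20d} = 3.131% × √20 = 14.002%.
z(97.5%) = 1.960.
VaR = 1.960 × 14.002% = 27.444%; on $1,200,000 that is $329,328.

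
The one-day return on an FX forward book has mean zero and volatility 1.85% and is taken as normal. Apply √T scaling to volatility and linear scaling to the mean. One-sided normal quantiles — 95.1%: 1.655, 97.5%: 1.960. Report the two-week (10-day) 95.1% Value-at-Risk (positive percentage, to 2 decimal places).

9.68%

σ_{10d} = 1.85% × √10 = 5.850%.
VaR = 1.655 × 5.850% = 9.682%.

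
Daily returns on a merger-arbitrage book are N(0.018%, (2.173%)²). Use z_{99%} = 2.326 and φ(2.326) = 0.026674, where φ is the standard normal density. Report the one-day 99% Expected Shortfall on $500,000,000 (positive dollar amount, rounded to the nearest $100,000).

Tail multiplier: φ(z)/(1−α) = 0.026674 / 0.01 = 2.667.
ES = −(0.018%) + 2.173% × 2.667 = 5.777%.
On $500,000,000: 0.05777 × $500,000,000 = $28,885,000.

$28,900,000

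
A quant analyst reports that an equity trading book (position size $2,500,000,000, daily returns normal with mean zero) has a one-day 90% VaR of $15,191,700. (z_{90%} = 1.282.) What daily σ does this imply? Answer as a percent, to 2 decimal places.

0.47%

VaR as a fraction: $15,191,700 / $2,500,000,000 = 0.608%.
σ = VaR / z = 0.608% / 1.282 = 0.474%.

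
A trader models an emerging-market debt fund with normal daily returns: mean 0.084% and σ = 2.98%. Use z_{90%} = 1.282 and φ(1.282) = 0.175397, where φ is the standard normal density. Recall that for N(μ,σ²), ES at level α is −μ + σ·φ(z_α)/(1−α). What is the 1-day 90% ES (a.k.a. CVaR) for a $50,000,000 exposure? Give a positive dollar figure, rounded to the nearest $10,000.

Tail multiplier: φ(z)/(1−α) = 0.175397 / 0.1 = 1.754.
ES = −(0.084%) + 2.98% × 1.754 = 5.143%.
On $50,000,000: 0.05143 × $50,000,000 = $2,571,500.

$2,570,000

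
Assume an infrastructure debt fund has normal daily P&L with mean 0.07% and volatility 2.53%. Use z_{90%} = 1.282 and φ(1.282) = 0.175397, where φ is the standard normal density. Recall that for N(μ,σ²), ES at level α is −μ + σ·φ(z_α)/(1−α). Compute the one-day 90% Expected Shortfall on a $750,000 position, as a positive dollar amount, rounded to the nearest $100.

Tail multiplier: φ(z)/(1−α) = 0.175397 / 0.1 = 1.754.
ES = −(0.07%) + 2.53% × 1.754 = 4.368%.
On $750,000: 0.04368 × $750,000 = $32,760.

$32,800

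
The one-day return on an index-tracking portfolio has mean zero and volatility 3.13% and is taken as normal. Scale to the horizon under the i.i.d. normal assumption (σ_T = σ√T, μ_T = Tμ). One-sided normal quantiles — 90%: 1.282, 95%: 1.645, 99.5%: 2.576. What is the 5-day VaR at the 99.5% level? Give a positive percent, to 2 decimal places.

18.03%

σ_{5d} = 3.13% × √5 = 6.999%.
VaR = 2.576 × 6.999% = 18.029%.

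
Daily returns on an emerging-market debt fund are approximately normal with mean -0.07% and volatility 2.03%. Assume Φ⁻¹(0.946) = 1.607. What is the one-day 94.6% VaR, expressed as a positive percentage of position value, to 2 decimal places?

VaR = −μ + z·σ = −(-0.07%) + 1.607 × 2.03% = 3.332%.

3.33%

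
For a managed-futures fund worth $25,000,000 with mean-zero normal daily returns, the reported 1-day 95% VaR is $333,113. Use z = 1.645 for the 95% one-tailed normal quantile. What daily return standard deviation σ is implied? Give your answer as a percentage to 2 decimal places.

VaR as a fraction: $333,113 / $25,000,000 = 1.332%.
σ = VaR / z = 1.332% / 1.645 = 0.810%.

0.81%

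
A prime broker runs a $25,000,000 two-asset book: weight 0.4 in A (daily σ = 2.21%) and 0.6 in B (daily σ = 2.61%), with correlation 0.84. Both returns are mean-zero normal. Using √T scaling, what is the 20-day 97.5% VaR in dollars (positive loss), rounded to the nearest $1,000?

$5,167,000

σ_p = √(0.4²·2.21² + 0.6²·2.61² + 2·0.84·0.4·0.6·2.21·2.61) = 2.358%.
σ_{20d} = 2.358% × √20 = 10.545%.
z(97.5%) = 1.960.
VaR = 1.960 × 10.545% = 20.668%; on $25,000,000 that is $5,167,000.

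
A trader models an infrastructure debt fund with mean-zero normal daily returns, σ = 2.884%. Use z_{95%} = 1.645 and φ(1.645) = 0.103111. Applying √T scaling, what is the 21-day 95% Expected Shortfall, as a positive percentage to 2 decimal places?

27.25%

σ_{21d} = 2.884% × √21 = 13.216%.
ES multiplier = φ(z)/(1−α) = 0.103111/0.05 = 2.062.
ES = 13.216% × 2.062 = 27.251%.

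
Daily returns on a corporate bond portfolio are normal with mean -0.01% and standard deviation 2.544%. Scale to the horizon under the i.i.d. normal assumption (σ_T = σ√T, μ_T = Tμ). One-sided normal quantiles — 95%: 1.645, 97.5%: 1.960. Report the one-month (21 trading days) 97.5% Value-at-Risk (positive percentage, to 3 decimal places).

23.060%

σ_{21d} = 2.544% × √21 = 11.658%; μ_{21d} = 21 × -0.01% = -0.210%.
VaR = −(-0.210%) + 1.960 × 11.658% = 23.060%.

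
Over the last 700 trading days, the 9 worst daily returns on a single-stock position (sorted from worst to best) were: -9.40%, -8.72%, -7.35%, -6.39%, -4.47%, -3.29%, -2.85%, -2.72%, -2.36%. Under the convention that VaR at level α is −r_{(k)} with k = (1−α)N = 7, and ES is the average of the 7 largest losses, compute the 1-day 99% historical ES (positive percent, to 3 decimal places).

The 7 worst returns sum to -42.47%.
ES = −(-42.47%) / 7 = 6.0671…% ≈ 6.067%.

6.067%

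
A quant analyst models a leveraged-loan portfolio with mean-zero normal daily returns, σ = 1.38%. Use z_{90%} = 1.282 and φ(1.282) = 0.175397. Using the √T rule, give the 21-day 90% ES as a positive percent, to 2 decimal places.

11.09%

σ_{21d} = 1.38% × √21 = 6.324%.
ES multiplier = φ(z)/(1−α) = 0.175397/0.1 = 1.754.
ES = 6.324% × 1.754 = 11.092%.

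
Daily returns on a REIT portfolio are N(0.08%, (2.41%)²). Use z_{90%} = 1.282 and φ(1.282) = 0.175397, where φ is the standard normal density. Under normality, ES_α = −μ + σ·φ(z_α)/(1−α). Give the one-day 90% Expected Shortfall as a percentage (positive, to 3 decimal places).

Tail multiplier: φ(z)/(1−α) = 0.175397 / 0.1 = 1.754.
ES = −(0.08%) + 2.41% × 1.754 = 4.147%.

4.147%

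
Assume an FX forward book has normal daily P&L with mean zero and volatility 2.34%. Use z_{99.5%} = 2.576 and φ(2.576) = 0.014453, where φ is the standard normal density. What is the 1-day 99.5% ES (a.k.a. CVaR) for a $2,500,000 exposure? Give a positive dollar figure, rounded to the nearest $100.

Tail multiplier: φ(z)/(1−α) = 0.014453 / 0.005 = 2.891.
ES = 2.34% × 2.891 = 6.765%.
On $2,500,000: 0.06765 × $2,500,000 = $169,125.

$169,100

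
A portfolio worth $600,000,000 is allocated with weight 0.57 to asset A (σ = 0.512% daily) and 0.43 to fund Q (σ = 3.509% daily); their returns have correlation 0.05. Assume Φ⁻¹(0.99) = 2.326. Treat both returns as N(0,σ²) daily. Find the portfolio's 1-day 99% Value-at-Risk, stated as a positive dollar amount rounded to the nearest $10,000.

σ_p² = 0.57²·0.512² + 0.43²·3.509² + 2·0.05·0.57·0.43·0.512·3.509 = 2.4059 (%²).
σ_p = √2.4059 = 1.551%.
VaR = 2.326 × 1.551% = 3.608%; on $600,000,000 that is $21,648,000.

$21,650,000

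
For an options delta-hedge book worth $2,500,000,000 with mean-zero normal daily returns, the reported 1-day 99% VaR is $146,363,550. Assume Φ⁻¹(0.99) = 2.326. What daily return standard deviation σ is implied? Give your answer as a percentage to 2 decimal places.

2.52%

VaR as a fraction: $146,363,550 / $2,500,000,000 = 5.855%.
σ = VaR / z = 5.855% / 2.326 = 2.517%.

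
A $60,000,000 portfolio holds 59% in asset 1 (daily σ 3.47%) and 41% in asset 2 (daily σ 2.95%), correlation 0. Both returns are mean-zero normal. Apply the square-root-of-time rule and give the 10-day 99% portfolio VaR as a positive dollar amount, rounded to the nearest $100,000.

$10,500,000

σ_p = √(0.59²·3.47² + 0.41²·2.95² + 2·0·0.59·0.41·3.47·2.95) = 2.378%.
σ_{10d} = 2.378% × √10 = 7.520%.
z(99%) = 2.326.
VaR = 2.326 × 7.520% = 17.492%; on $60,000,000 that is $10,495,200.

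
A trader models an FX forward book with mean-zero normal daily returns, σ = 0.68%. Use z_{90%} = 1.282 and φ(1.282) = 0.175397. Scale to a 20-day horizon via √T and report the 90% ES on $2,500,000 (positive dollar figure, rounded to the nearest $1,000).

$133,000

σ_{20d} = 0.68% × √20 = 3.041%.
ES multiplier = φ(z)/(1−α) = 0.175397/0.1 = 1.754.
ES = 3.041% × 1.754 = 5.334%; on $2,500,000: $133,350.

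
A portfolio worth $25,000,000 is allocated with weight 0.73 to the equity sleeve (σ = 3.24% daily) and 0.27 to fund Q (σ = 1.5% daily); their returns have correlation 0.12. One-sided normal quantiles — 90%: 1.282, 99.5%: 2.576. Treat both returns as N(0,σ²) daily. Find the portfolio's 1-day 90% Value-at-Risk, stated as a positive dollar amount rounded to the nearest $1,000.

σ_p² = 0.73²·3.24² + 0.27²·1.5² + 2·0.12·0.73·0.27·3.24·1.5 = 5.9881 (%²).
σ_p = √5.9881 = 2.447%.
VaR = 1.282 × 2.447% = 3.137%; on $25,000,000 that is $784,250.

$784,000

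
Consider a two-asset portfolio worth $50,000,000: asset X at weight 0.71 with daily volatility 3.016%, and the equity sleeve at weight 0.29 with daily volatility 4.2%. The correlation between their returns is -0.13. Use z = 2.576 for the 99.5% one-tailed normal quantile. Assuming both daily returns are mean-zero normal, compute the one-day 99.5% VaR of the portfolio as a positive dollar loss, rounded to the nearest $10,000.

$2,990,000

σ_p² = 0.71²·3.016² + 0.29²·4.2² + 2·-0.13·0.71·0.29·3.016·4.2 = 5.3908 (%²).
σ_p = √5.3908 = 2.322%.
VaR = 2.576 × 2.322% = 5.981%; on $50,000,000 that is $2,990,500.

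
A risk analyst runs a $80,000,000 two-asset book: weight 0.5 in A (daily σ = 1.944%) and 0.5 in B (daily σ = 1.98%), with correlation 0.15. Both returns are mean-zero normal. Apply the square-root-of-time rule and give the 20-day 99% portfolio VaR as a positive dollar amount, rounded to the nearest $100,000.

$12,400,000

σ_p = √(0.5²·1.944² + 0.5²·1.98² + 2·0.15·0.5·0.5·1.944·1.98) = 1.488%.
σ_{20d} = 1.488% × √20 = 6.655%.
z(99%) = 2.326.
VaR = 2.326 × 6.655% = 15.480%; on $80,000,000 that is $12,384,000.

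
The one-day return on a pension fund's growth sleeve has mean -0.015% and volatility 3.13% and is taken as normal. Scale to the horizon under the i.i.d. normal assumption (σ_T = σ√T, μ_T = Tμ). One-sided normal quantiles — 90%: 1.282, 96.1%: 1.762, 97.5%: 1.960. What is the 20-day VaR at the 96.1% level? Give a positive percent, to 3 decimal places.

σ_{20d} = 3.13% × √20 = 13.998%; μ_{20d} = 20 × -0.015% = -0.300%.
VaR = −(-0.300%) + 1.762 × 13.998% = 24.964%.

24.964%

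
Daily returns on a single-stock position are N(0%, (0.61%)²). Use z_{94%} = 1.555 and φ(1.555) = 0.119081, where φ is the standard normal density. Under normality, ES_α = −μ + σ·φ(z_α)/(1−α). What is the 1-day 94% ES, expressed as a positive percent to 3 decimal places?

1.211%

Tail multiplier: φ(z)/(1−α) = 0.119081 / 0.06 = 1.985.
ES = 0.61% × 1.985 = 1.211%.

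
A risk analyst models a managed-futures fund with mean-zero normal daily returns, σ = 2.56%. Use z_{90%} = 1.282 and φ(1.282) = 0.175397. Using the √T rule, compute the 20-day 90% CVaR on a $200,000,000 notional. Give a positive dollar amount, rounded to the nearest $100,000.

$40,200,000

σ_{20d} = 2.56% × √20 = 11.449%.
ES multiplier = φ(z)/(1−α) = 0.175397/0.1 = 1.754.
ES = 11.449% × 1.754 = 20.082%; on $200,000,000: $40,164,000.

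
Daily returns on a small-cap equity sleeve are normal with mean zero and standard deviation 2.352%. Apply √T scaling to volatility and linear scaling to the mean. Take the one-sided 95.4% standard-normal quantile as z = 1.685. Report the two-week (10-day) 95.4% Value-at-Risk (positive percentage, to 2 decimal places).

12.53%

σ_{10d} = 2.352% × √10 = 7.438%.
VaR = 1.685 × 7.438% = 12.533%.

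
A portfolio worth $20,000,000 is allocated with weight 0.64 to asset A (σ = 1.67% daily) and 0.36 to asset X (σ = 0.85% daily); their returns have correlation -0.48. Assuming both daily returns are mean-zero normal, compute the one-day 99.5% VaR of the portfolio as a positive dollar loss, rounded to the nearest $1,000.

$495,000

σ_p² = 0.64²·1.67² + 0.36²·0.85² + 2·-0.48·0.64·0.36·1.67·0.85 = 0.9220 (%²).
σ_p = √0.9220 = 0.960%.
At 99.5%, z = 2.576.
VaR = 2.576 × 0.960% = 2.473%; on $20,000,000 that is $494,600.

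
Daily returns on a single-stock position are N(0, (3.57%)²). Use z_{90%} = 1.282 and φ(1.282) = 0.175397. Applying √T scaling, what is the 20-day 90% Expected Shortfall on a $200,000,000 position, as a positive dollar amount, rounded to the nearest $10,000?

σ_{20d} = 3.57% × √20 = 15.966%.
ES multiplier = φ(z)/(1−α) = 0.175397/0.1 = 1.754.
ES = 15.966% × 1.754 = 28.004%; on $200,000,000: $56,008,000.

$56,010,000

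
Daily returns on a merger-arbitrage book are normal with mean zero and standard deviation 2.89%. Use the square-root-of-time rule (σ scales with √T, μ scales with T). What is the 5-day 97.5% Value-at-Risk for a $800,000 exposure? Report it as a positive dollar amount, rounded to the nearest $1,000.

$101,000

At 97.5%, z = 1.960.
σ_{5d} = 2.89% × √5 = 6.462%.
VaR = 1.960 × 6.462% = 12.666%.
On $800,000: 0.12666 × $800,000 = $101,328.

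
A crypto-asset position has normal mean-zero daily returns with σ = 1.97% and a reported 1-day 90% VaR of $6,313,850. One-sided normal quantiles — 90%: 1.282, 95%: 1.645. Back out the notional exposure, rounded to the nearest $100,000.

$250,000,000

VaR as a fraction of value: z·σ = 1.282 × 1.97% = 2.52554%.
Position = $6,313,850 / 0.0252554 = $250,000,000.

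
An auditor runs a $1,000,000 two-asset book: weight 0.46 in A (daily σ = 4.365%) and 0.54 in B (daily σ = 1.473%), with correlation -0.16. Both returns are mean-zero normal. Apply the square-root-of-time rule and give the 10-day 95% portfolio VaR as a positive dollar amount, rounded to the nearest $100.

$106,000

σ_p = √(0.46²·4.365² + 0.54²·1.473² + 2·-0.16·0.46·0.54·4.365·1.473) = 2.038%.
σ_{10d} = 2.038% × √10 = 6.445%.
z(95%) = 1.645.
VaR = 1.645 × 6.445% = 10.602%; on $1,000,000 that is $106,020.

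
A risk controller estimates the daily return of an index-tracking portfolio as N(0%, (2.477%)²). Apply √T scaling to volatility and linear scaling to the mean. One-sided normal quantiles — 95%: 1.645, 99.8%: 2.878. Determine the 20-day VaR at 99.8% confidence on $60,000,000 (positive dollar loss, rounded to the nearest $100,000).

σ_{20d} = 2.477% × √20 = 11.077%.
VaR = 2.878 × 11.077% = 31.880%.
On $60,000,000: 0.31880 × $60,000,000 = $19,128,000.

$19,100,000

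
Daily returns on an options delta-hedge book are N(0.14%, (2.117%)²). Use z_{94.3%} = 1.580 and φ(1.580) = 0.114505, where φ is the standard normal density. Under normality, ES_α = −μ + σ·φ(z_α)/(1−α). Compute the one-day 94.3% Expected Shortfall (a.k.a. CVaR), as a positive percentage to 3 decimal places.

4.113%

Tail multiplier: φ(z)/(1−α) = 0.114505 / 0.057 = 2.009.
ES = −(0.14%) + 2.117% × 2.009 = 4.113%.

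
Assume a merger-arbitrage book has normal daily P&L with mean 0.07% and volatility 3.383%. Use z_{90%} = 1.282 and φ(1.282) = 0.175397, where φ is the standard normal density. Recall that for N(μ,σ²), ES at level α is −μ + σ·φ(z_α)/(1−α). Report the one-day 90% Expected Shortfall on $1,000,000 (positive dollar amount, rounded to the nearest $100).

$58,600

Tail multiplier: φ(z)/(1−α) = 0.175397 / 0.1 = 1.754.
ES = −(0.07%) + 3.383% × 1.754 = 5.864%.
On $1,000,000: 0.05864 × $1,000,000 = $58,640.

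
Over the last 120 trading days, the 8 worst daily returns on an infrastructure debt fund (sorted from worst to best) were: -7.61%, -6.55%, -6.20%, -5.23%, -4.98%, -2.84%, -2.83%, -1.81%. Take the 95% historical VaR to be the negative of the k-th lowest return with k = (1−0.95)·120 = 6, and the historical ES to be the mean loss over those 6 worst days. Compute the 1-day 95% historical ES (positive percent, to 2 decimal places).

The 6 worst returns sum to -33.41%.
ES = −(-33.41%) / 6 = 5.5683…% ≈ 5.57%.

5.57%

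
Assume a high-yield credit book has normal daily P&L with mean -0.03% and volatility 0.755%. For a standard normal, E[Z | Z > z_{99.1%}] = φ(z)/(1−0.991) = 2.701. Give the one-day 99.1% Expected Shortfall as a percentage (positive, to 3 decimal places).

ES = −(-0.03%) + 0.755% × 2.701 = 2.069%.

2.069%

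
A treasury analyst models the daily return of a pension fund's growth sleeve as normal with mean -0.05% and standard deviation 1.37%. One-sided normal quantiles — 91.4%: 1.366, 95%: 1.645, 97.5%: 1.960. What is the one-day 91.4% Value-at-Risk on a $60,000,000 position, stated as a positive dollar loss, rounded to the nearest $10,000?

$1,150,000

VaR = −μ + z·σ = −(-0.05%) + 1.366 × 1.37% = 1.921%.
On $60,000,000: 0.01921 × $60,000,000 = $1,152,600.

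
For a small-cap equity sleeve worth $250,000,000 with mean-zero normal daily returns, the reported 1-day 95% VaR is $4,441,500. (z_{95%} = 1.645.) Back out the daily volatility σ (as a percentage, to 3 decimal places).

VaR as a fraction: $4,441,500 / $250,000,000 = 1.777%.
σ = VaR / z = 1.777% / 1.645 = 1.080%.

1.080%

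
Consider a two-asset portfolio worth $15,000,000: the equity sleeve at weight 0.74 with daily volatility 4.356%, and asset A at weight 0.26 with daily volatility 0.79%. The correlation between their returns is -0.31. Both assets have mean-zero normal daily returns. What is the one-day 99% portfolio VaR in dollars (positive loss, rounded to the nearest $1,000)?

$1,105,000

σ_p² = 0.74²·4.356² + 0.26²·0.79² + 2·-0.31·0.74·0.26·4.356·0.79 = 10.0223 (%²).
σ_p = √10.0223 = 3.166%.
At 99%, z = 2.326.
VaR = 2.326 × 3.166% = 7.364%; on $15,000,000 that is $1,104,600.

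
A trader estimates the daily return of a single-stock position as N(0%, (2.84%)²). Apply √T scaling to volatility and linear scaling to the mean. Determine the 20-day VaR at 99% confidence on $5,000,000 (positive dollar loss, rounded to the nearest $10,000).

$1,480,000

At 99%, z = 2.326.
σ_{20d} = 2.84% × √20 = 12.701%.
VaR = 2.326 × 12.701% = 29.543%.
On $5,000,000: 0.29543 × $5,000,000 = $1,477,150.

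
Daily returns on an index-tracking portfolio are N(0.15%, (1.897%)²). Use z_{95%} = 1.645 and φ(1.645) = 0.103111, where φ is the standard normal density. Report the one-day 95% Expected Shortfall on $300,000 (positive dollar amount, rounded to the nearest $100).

$11,300

Tail multiplier: φ(z)/(1−α) = 0.103111 / 0.05 = 2.062.
ES = −(0.15%) + 1.897% × 2.062 = 3.762%.
On $300,000: 0.03762 × $300,000 = $11,286.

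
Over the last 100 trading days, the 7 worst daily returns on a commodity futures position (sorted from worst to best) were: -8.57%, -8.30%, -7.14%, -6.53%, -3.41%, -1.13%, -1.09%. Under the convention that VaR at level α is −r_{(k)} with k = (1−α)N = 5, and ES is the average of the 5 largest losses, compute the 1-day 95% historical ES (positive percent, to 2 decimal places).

6.79%

The 5 worst returns sum to -33.95%.
ES = −(-33.95%) / 5 = 6.79%.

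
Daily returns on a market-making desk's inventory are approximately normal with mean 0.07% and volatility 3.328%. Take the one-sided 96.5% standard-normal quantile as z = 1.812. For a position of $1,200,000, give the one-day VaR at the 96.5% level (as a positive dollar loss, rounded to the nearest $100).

VaR = −μ + z·σ = −(0.07%) + 1.812 × 3.328% = 5.960%.
On $1,200,000: 0.05960 × $1,200,000 = $71,520.

$71,500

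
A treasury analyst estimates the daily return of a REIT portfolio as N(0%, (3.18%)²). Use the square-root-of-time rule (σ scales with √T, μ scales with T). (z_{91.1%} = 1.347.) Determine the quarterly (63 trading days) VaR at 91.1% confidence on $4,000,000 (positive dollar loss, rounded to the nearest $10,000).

$1,360,000

σ_{63d} = 3.18% × √63 = 25.240%.
VaR = 1.347 × 25.240% = 33.998%.
On $4,000,000: 0.33998 × $4,000,000 = $1,359,920.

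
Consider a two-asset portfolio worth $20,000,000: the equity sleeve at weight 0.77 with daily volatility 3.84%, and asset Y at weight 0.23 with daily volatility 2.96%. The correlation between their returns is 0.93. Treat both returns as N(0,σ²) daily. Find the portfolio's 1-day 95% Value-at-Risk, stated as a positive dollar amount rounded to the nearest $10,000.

$1,180,000

σ_p² = 0.77²·3.84² + 0.23²·2.96² + 2·0.93·0.77·0.23·3.84·2.96 = 12.9503 (%²).
σ_p = √12.9503 = 3.599%.
At 95%, z = 1.645.
VaR = 1.645 × 3.599% = 5.920%; on $20,000,000 that is $1,184,000.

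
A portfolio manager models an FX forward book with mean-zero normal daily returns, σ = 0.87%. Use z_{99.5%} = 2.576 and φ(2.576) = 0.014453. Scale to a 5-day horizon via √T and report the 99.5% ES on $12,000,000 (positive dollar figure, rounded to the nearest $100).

σ_{5d} = 0.87% × √5 = 1.945%.
ES multiplier = φ(z)/(1−α) = 0.014453/0.005 = 2.891.
ES = 1.945% × 2.891 = 5.623%; on $12,000,000: $674,760.

$674,800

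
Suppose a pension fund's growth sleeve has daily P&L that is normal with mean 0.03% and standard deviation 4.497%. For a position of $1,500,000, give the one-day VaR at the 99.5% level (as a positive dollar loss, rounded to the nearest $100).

At 99.5% one-sided, z = 2.576.
VaR = −μ + z·σ = −(0.03%) + 2.576 × 4.497% = 11.554%.
On $1,500,000: 0.11554 × $1,500,000 = $173,310.

$173,300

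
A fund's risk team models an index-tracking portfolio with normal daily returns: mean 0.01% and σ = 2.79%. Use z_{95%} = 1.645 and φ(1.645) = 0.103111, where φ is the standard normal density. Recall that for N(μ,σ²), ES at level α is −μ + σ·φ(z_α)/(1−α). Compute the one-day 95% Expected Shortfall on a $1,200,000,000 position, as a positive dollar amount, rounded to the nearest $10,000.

$68,920,000

Tail multiplier: φ(z)/(1−α) = 0.103111 / 0.05 = 2.062.
ES = −(0.01%) + 2.79% × 2.062 = 5.743%.
On $1,200,000,000: 0.05743 × $1,200,000,000 = $68,916,000.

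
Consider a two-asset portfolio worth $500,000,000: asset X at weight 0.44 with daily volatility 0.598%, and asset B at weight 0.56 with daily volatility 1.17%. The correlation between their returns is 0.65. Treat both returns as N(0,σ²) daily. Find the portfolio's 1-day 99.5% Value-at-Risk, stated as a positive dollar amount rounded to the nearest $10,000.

σ_p² = 0.44²·0.598² + 0.56²·1.17² + 2·0.65·0.44·0.56·0.598·1.17 = 0.7226 (%²).
σ_p = √0.7226 = 0.850%.
At 99.5%, z = 2.576.
VaR = 2.576 × 0.850% = 2.190%; on $500,000,000 that is $10,950,000.

$10,950,000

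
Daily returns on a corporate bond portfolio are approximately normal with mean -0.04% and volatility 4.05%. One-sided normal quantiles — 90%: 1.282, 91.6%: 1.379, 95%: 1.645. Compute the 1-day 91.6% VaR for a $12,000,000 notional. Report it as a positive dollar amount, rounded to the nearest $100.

$675,000

VaR = −μ + z·σ = −(-0.04%) + 1.379 × 4.05% = 5.625%.
On $12,000,000: 0.05625 × $12,000,000 = $675,000.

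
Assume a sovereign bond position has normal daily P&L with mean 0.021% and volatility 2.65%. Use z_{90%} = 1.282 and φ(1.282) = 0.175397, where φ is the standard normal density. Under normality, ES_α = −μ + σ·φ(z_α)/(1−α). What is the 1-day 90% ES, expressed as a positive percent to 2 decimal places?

4.63%

Tail multiplier: φ(z)/(1−α) = 0.175397 / 0.1 = 1.754.
ES = −(0.021%) + 2.65% × 1.754 = 4.627%.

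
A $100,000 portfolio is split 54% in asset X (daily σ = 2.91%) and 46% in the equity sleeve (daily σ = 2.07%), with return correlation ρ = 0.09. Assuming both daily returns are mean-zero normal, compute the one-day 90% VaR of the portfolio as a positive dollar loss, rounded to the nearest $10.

σ_p² = 0.54²·2.91² + 0.46²·2.07² + 2·0.09·0.54·0.46·2.91·2.07 = 3.6453 (%²).
σ_p = √3.6453 = 1.909%.
At 90%, z = 1.282.
VaR = 1.282 × 1.909% = 2.447%; on $100,000 that is $2,447.

$2,450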